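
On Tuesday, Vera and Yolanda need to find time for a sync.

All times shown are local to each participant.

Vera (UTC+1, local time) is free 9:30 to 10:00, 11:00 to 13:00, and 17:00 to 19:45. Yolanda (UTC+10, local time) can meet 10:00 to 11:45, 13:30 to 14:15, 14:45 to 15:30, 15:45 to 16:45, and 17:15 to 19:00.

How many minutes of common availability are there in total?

30 minutes

Vera → UTC: 08:30–09:00, 10:00–12:00, 16:00–18:45.
Yolanda → UTC: 00:00–01:45, 03:30–04:15, 04:45–05:30, 05:45–06:45, 07:15–09:00.
Vera ∩ Yolanda: 08:30–09:00.
Total common minutes: 30.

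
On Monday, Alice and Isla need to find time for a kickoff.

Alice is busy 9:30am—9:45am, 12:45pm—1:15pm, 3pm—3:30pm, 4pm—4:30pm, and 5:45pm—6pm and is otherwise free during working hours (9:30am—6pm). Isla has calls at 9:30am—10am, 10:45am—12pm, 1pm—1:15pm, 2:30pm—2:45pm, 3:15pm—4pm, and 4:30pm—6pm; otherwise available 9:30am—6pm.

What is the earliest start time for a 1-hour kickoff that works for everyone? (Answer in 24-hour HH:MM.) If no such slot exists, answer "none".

13:15

Alice free within 09:30–18:00: 09:45–12:45, 13:15–15:00, 15:30–16:00, 16:30–17:45.
Isla free within 09:30–18:00: 10:00–10:45, 12:00–13:00, 13:15–14:30, 14:45–15:15, 16:00–16:30.
Alice ∩ Isla: 10:00–10:45, 12:00–12:45, 13:15–14:30, 14:45–15:00.
Windows ≥ 60 min: 13:15–14:30.
Earliest such window starts at 13:15.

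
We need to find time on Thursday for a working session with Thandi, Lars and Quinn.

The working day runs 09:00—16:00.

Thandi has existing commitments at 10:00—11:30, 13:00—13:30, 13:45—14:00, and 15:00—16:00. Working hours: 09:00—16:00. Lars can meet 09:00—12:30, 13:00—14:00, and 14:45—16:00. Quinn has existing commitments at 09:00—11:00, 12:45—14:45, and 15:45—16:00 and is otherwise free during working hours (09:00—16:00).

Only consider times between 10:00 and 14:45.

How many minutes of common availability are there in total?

Thandi free within 09:00–16:00: 09:00–10:00, 11:30–13:00, 13:30–13:45, 14:00–15:00.
Quinn free within 09:00–16:00: 11:00–12:45, 14:45–15:45.
Thandi ∩ Lars: 09:00–10:00, 11:30–12:30, 13:30–13:45, 14:45–15:00.
Thandi ∩ Lars ∩ Quinn: 11:30–12:30, 14:45–15:00.
Restricted to 10:00–14:45: 11:30–12:30.
Total common minutes: 60.

60 minutes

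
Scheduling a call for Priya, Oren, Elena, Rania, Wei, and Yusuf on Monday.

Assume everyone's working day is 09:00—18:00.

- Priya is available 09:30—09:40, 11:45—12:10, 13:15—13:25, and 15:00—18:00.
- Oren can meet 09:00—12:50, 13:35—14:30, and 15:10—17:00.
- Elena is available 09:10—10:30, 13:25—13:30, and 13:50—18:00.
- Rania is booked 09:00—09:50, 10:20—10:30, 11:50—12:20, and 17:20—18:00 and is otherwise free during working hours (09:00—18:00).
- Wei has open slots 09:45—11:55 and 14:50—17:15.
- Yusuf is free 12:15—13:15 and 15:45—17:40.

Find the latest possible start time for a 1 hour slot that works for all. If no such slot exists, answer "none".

16:00

Rania free within 09:00–18:00: 09:50–10:20, 10:30–11:50, 12:20–17:20.
Priya ∩ Oren: 09:30–09:40, 11:45–12:10, 15:10–17:00.
Priya ∩ Oren ∩ Elena: 09:30–09:40, 15:10–17:00.
Priya ∩ Oren ∩ Elena ∩ Rania: 15:10–17:00.
Priya ∩ Oren ∩ Elena ∩ Rania ∩ Wei: 15:10–17:00.
Priya ∩ Oren ∩ Elena ∩ Rania ∩ Wei ∩ Yusuf: 15:45–17:00.
Windows ≥ 60 min: 15:45–17:00.
Latest start in the last window 15:45–17:00 is 17:00 − 60 min = 16:00.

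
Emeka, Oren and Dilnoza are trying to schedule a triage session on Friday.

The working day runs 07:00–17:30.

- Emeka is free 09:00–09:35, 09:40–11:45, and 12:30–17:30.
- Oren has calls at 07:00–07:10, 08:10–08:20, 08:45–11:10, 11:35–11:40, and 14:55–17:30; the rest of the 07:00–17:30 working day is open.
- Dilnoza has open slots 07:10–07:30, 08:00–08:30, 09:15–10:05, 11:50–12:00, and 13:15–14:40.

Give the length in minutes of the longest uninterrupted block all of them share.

85 minutes

Oren free within 07:00–17:30: 07:10–08:10, 08:20–08:45, 11:10–11:35, 11:40–14:55.
Emeka ∩ Oren: 11:10–11:35, 11:40–11:45, 12:30–14:55.
Emeka ∩ Oren ∩ Dilnoza: 13:15–14:40.
Single common window of 85 minutes.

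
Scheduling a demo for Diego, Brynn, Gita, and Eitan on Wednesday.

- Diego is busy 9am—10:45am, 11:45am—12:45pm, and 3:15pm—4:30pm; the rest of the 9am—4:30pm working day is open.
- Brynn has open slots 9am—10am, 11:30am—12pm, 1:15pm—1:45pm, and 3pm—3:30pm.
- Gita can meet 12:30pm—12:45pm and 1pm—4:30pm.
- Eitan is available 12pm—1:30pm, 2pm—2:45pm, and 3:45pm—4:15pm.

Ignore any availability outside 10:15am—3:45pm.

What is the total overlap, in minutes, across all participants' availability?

15 minutes

Diego free within 09:00–16:30: 10:45–11:45, 12:45–15:15.
Diego ∩ Brynn: 11:30–11:45, 13:15–13:45, 15:00–15:15.
Diego ∩ Brynn ∩ Gita: 13:15–13:45, 15:00–15:15.
Diego ∩ Brynn ∩ Gita ∩ Eitan: 13:15–13:30.
Restricted to 10:15–15:45: 13:15–13:30.
Total common minutes: 15.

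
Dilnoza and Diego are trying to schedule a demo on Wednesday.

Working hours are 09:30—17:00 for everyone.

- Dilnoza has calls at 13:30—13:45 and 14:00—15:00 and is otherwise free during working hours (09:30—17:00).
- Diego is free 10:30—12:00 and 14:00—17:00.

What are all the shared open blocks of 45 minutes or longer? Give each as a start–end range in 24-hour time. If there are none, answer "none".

10:30–12:00, 15:00–17:00

Dilnoza free within 09:30–17:00: 09:30–13:30, 13:45–14:00, 15:00–17:00.
Dilnoza ∩ Diego: 10:30–12:00, 15:00–17:00.
Windows ≥ 45 min: 10:30–12:00, 15:00–17:00.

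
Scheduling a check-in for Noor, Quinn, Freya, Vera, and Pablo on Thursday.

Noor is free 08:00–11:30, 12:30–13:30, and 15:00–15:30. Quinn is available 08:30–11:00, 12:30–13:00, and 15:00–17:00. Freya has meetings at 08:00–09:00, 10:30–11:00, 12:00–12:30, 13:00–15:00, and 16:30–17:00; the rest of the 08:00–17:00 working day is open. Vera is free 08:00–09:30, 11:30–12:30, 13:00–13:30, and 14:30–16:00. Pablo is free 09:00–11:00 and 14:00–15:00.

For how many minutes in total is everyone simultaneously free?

30 minutes

Freya free within 08:00–17:00: 09:00–10:30, 11:00–12:00, 12:30–13:00, 15:00–16:30.
Noor ∩ Quinn: 08:30–11:00, 12:30–13:00, 15:00–15:30.
Noor ∩ Quinn ∩ Freya: 09:00–10:30, 12:30–13:00, 15:00–15:30.
Noor ∩ Quinn ∩ Freya ∩ Vera: 09:00–09:30, 15:00–15:30.
Noor ∩ Quinn ∩ Freya ∩ Vera ∩ Pablo: 09:00–09:30.
Total common minutes: 30.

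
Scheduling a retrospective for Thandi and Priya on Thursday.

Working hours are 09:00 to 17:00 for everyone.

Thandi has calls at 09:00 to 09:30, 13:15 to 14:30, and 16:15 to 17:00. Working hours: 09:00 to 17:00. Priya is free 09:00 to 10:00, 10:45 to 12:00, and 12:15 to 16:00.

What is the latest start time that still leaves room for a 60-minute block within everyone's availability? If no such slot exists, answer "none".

15:00

Thandi free within 09:00–17:00: 09:30–13:15, 14:30–16:15.
Thandi ∩ Priya: 09:30–10:00, 10:45–12:00, 12:15–13:15, 14:30–16:00.
Windows ≥ 60 min: 10:45–12:00, 12:15–13:15, 14:30–16:00.
Latest start in the last window 14:30–16:00 is 16:00 − 60 min = 15:00.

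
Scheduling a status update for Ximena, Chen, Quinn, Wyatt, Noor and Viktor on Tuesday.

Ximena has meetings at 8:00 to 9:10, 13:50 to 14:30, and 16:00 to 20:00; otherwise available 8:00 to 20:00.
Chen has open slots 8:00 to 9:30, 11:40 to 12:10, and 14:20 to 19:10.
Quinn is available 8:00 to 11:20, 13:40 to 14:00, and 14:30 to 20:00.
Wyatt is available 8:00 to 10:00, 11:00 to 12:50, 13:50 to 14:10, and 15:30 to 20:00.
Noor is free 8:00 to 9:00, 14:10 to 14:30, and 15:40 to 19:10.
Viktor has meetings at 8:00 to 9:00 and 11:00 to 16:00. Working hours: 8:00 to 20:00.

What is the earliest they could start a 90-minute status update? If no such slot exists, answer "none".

Ximena free within 08:00–20:00: 09:10–13:50, 14:30–16:00.
Viktor free within 08:00–20:00: 09:00–11:00, 16:00–20:00.
Ximena ∩ Chen: 09:10–09:30, 11:40–12:10, 14:30–16:00.
Ximena ∩ Chen ∩ Quinn: 09:10–09:30, 14:30–16:00.
Ximena ∩ Chen ∩ Quinn ∩ Wyatt: 09:10–09:30, 15:30–16:00.
Ximena ∩ Chen ∩ Quinn ∩ Wyatt ∩ Noor: 15:40–16:00.
Ximena ∩ Chen ∩ Quinn ∩ Wyatt ∩ Noor ∩ Viktor: (none).
Windows ≥ 90 min: (none).

none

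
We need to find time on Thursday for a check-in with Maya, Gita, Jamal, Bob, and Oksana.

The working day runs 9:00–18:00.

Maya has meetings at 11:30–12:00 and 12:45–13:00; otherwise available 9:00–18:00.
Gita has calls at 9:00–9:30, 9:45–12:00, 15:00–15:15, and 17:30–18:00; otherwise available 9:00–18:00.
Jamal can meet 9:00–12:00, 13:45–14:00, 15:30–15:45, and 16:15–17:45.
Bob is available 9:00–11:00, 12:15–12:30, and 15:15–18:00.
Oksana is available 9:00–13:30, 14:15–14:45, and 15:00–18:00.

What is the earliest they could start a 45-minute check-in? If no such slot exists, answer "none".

16:15

Maya free within 09:00–18:00: 09:00–11:30, 12:00–12:45, 13:00–18:00.
Gita free within 09:00–18:00: 09:30–09:45, 12:00–15:00, 15:15–17:30.
Maya ∩ Gita: 09:30–09:45, 12:00–12:45, 13:00–15:00, 15:15–17:30.
Maya ∩ Gita ∩ Jamal: 09:30–09:45, 13:45–14:00, 15:30–15:45, 16:15–17:30.
Maya ∩ Gita ∩ Jamal ∩ Bob: 09:30–09:45, 15:30–15:45, 16:15–17:30.
Maya ∩ Gita ∩ Jamal ∩ Bob ∩ Oksana: 09:30–09:45, 15:30–15:45, 16:15–17:30.
Windows ≥ 45 min: 16:15–17:30.
Earliest such window starts at 16:15.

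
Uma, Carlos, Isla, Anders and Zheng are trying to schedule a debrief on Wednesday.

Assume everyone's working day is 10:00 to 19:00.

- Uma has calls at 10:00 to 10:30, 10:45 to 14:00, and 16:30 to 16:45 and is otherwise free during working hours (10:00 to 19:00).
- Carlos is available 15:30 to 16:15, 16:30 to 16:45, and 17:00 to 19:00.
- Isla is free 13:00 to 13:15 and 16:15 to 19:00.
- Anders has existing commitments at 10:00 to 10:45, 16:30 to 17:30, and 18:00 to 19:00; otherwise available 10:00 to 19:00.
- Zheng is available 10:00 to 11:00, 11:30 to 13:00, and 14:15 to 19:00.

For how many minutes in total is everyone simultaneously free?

Uma free within 10:00–19:00: 10:30–10:45, 14:00–16:30, 16:45–19:00.
Anders free within 10:00–19:00: 10:45–16:30, 17:30–18:00.
Uma ∩ Carlos: 15:30–16:15, 17:00–19:00.
Uma ∩ Carlos ∩ Isla: 17:00–19:00.
Uma ∩ Carlos ∩ Isla ∩ Anders: 17:30–18:00.
Uma ∩ Carlos ∩ Isla ∩ Anders ∩ Zheng: 17:30–18:00.
Total common minutes: 30.

30 minutes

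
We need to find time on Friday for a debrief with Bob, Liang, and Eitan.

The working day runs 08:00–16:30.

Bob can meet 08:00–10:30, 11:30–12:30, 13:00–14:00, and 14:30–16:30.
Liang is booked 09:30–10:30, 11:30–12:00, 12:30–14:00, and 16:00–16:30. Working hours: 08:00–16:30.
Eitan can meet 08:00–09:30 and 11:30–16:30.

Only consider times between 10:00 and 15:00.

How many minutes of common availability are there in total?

60 minutes

Liang free within 08:00–16:30: 08:00–09:30, 10:30–11:30, 12:00–12:30, 14:00–16:00.
Bob ∩ Liang: 08:00–09:30, 12:00–12:30, 14:30–16:00.
Bob ∩ Liang ∩ Eitan: 08:00–09:30, 12:00–12:30, 14:30–16:00.
Restricted to 10:00–15:00: 12:00–12:30, 14:30–15:00.
Total common minutes: 30 + 30 = 60.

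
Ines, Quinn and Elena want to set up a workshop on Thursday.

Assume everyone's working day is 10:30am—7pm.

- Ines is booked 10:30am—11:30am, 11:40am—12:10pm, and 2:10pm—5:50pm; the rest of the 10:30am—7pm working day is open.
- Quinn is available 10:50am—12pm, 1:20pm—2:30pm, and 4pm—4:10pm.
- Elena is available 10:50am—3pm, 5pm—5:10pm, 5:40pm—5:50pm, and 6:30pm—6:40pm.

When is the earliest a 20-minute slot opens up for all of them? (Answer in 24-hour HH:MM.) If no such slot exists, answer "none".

Ines free within 10:30–19:00: 11:30–11:40, 12:10–14:10, 17:50–19:00.
Ines ∩ Quinn: 11:30–11:40, 13:20–14:10.
Ines ∩ Quinn ∩ Elena: 11:30–11:40, 13:20–14:10.
Windows ≥ 20 min: 13:20–14:10.
Earliest such window starts at 13:20.

13:20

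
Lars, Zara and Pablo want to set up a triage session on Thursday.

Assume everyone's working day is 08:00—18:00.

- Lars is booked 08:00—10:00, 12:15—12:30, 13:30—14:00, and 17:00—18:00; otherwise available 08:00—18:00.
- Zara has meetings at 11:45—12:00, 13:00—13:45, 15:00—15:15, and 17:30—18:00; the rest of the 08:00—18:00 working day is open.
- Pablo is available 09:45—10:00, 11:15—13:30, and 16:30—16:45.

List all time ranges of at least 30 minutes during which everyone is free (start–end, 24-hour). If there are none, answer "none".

11:15–11:45, 12:30–13:00

Lars free within 08:00–18:00: 10:00–12:15, 12:30–13:30, 14:00–17:00.
Zara free within 08:00–18:00: 08:00–11:45, 12:00–13:00, 13:45–15:00, 15:15–17:30.
Lars ∩ Zara: 10:00–11:45, 12:00–12:15, 12:30–13:00, 14:00–15:00, 15:15–17:00.
Lars ∩ Zara ∩ Pablo: 11:15–11:45, 12:00–12:15, 12:30–13:00, 16:30–16:45.
Windows ≥ 30 min: 11:15–11:45, 12:30–13:00.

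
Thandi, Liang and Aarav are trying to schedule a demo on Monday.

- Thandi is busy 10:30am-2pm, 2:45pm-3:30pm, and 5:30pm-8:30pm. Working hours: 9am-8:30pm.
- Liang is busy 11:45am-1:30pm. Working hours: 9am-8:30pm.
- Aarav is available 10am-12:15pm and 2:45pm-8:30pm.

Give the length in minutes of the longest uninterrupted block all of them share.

Thandi free within 09:00–20:30: 09:00–10:30, 14:00–14:45, 15:30–17:30.
Liang free within 09:00–20:30: 09:00–11:45, 13:30–20:30.
Thandi ∩ Liang: 09:00–10:30, 14:00–14:45, 15:30–17:30.
Thandi ∩ Liang ∩ Aarav: 10:00–10:30, 15:30–17:30.
Common window lengths: 30, 120 min; longest is 120.

120 minutes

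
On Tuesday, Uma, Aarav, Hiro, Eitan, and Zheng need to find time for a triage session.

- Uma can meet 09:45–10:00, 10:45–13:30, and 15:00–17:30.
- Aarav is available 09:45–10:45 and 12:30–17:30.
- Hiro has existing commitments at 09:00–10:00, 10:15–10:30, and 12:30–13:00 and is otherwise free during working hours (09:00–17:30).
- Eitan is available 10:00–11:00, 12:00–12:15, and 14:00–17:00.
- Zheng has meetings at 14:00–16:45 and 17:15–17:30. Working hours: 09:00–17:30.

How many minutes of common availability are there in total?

15 minutes

Hiro free within 09:00–17:30: 10:00–10:15, 10:30–12:30, 13:00–17:30.
Zheng free within 09:00–17:30: 09:00–14:00, 16:45–17:15.
Uma ∩ Aarav: 09:45–10:00, 12:30–13:30, 15:00–17:30.
Uma ∩ Aarav ∩ Hiro: 13:00–13:30, 15:00–17:30.
Uma ∩ Aarav ∩ Hiro ∩ Eitan: 15:00–17:00.
Uma ∩ Aarav ∩ Hiro ∩ Eitan ∩ Zheng: 16:45–17:00.
Total common minutes: 15.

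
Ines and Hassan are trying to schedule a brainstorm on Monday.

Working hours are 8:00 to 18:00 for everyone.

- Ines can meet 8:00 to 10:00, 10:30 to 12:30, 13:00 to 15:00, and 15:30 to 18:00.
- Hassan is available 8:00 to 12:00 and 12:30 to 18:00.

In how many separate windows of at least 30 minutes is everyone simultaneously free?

Ines ∩ Hassan: 08:00–10:00, 10:30–12:00, 13:00–15:00, 15:30–18:00.
Windows ≥ 30 min: 08:00–10:00, 10:30–12:00, 13:00–15:00, 15:30–18:00.
That's 4 windows.

4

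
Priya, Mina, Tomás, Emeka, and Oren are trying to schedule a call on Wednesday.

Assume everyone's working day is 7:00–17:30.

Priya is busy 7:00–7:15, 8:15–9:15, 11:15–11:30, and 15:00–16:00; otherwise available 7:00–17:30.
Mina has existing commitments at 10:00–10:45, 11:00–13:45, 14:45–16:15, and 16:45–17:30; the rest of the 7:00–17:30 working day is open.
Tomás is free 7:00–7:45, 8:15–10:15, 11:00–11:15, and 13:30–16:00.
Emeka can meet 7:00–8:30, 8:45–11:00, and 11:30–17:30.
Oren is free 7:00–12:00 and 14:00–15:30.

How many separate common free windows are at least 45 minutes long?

Priya free within 07:00–17:30: 07:15–08:15, 09:15–11:15, 11:30–15:00, 16:00–17:30.
Mina free within 07:00–17:30: 07:00–10:00, 10:45–11:00, 13:45–14:45, 16:15–16:45.
Priya ∩ Mina: 07:15–08:15, 09:15–10:00, 10:45–11:00, 13:45–14:45, 16:15–16:45.
Priya ∩ Mina ∩ Tomás: 07:15–07:45, 09:15–10:00, 13:45–14:45.
Priya ∩ Mina ∩ Tomás ∩ Emeka: 07:15–07:45, 09:15–10:00, 13:45–14:45.
Priya ∩ Mina ∩ Tomás ∩ Emeka ∩ Oren: 07:15–07:45, 09:15–10:00, 14:00–14:45.
Windows ≥ 45 min: 09:15–10:00, 14:00–14:45.
That's 2 windows.

2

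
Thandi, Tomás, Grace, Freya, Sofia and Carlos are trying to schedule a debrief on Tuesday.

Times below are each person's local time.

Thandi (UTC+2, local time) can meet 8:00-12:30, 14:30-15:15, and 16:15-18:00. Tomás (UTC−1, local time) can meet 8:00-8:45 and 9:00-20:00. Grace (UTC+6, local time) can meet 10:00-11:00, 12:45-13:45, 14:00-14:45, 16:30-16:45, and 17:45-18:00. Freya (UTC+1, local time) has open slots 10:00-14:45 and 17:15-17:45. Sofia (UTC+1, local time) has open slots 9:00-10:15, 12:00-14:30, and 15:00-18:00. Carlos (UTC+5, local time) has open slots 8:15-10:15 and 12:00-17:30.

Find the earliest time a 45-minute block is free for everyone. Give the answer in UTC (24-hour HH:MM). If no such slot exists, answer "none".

none

Thandi → UTC: 06:00–10:30, 12:30–13:15, 14:15–16:00.
Tomás → UTC: 09:00–09:45, 10:00–21:00.
Grace → UTC: 04:00–05:00, 06:45–07:45, 08:00–08:45, 10:30–10:45, 11:45–12:00.
Freya → UTC: 09:00–13:45, 16:15–16:45.
Sofia → UTC: 08:00–09:15, 11:00–13:30, 14:00–17:00.
Carlos → UTC: 03:15–05:15, 07:00–12:30.
Thandi ∩ Tomás: 09:00–09:45, 10:00–10:30, 12:30–13:15, 14:15–16:00.
Thandi ∩ Tomás ∩ Grace: (none).
Thandi ∩ Tomás ∩ Grace ∩ Freya: (none).
Thandi ∩ Tomás ∩ Grace ∩ Freya ∩ Sofia: (none).
Thandi ∩ Tomás ∩ Grace ∩ Freya ∩ Sofia ∩ Carlos: (none).
Windows ≥ 45 min: (none).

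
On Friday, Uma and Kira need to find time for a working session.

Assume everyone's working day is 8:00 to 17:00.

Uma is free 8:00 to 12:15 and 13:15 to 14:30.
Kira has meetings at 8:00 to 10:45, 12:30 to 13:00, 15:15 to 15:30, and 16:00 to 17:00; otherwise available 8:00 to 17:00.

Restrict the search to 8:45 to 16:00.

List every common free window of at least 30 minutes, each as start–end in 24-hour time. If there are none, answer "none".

10:45–12:15, 13:15–14:30

Kira free within 08:00–17:00: 10:45–12:30, 13:00–15:15, 15:30–16:00.
Uma ∩ Kira: 10:45–12:15, 13:15–14:30.
Restricted to 08:45–16:00: 10:45–12:15, 13:15–14:30.
Windows ≥ 30 min: 10:45–12:15, 13:15–14:30.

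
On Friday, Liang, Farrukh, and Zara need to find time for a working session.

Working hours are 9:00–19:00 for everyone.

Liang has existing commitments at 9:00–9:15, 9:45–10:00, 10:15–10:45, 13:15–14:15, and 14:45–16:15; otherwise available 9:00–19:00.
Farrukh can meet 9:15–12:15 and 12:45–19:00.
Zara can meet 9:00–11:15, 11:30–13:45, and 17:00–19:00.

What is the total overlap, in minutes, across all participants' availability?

270 minutes

Liang free within 09:00–19:00: 09:15–09:45, 10:00–10:15, 10:45–13:15, 14:15–14:45, 16:15–19:00.
Liang ∩ Farrukh: 09:15–09:45, 10:00–10:15, 10:45–12:15, 12:45–13:15, 14:15–14:45, 16:15–19:00.
Liang ∩ Farrukh ∩ Zara: 09:15–09:45, 10:00–10:15, 10:45–11:15, 11:30–12:15, 12:45–13:15, 17:00–19:00.
Total common minutes: 30 + 15 + 30 + 45 + 30 + 120 = 270.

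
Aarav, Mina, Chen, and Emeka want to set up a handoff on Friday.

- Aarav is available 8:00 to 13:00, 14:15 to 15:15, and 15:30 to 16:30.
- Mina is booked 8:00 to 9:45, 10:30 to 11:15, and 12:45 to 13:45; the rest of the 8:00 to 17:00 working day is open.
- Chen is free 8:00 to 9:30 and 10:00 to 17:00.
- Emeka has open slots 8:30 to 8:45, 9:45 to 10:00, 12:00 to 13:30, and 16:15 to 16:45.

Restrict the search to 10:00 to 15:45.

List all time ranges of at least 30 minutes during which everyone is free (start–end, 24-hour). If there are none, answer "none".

Mina free within 08:00–17:00: 09:45–10:30, 11:15–12:45, 13:45–17:00.
Aarav ∩ Mina: 09:45–10:30, 11:15–12:45, 14:15–15:15, 15:30–16:30.
Aarav ∩ Mina ∩ Chen: 10:00–10:30, 11:15–12:45, 14:15–15:15, 15:30–16:30.
Aarav ∩ Mina ∩ Chen ∩ Emeka: 12:00–12:45, 16:15–16:30.
Restricted to 10:00–15:45: 12:00–12:45.
Windows ≥ 30 min: 12:00–12:45.

12:00–12:45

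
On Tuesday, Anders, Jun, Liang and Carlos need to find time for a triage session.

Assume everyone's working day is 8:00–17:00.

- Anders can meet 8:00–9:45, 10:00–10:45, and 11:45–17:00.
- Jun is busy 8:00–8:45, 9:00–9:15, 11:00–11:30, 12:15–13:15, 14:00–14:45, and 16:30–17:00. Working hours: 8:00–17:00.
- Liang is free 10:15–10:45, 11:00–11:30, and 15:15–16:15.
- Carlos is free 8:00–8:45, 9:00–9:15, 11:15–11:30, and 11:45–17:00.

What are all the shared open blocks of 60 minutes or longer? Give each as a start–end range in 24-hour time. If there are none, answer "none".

15:15–16:15

Jun free within 08:00–17:00: 08:45–09:00, 09:15–11:00, 11:30–12:15, 13:15–14:00, 14:45–16:30.
Anders ∩ Jun: 08:45–09:00, 09:15–09:45, 10:00–10:45, 11:45–12:15, 13:15–14:00, 14:45–16:30.
Anders ∩ Jun ∩ Liang: 10:15–10:45, 15:15–16:15.
Anders ∩ Jun ∩ Liang ∩ Carlos: 15:15–16:15.
Windows ≥ 60 min: 15:15–16:15.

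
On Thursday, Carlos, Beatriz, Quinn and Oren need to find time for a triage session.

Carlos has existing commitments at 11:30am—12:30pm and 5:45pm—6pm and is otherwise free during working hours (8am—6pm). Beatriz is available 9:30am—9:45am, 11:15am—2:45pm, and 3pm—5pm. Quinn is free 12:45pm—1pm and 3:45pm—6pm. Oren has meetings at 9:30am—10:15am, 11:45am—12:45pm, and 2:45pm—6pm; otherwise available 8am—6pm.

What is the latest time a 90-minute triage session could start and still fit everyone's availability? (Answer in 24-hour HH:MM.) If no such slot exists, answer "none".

none

Carlos free within 08:00–18:00: 08:00–11:30, 12:30–17:45.
Oren free within 08:00–18:00: 08:00–09:30, 10:15–11:45, 12:45–14:45.
Carlos ∩ Beatriz: 09:30–09:45, 11:15–11:30, 12:30–14:45, 15:00–17:00.
Carlos ∩ Beatriz ∩ Quinn: 12:45–13:00, 15:45–17:00.
Carlos ∩ Beatriz ∩ Quinn ∩ Oren: 12:45–13:00.
Windows ≥ 90 min: (none).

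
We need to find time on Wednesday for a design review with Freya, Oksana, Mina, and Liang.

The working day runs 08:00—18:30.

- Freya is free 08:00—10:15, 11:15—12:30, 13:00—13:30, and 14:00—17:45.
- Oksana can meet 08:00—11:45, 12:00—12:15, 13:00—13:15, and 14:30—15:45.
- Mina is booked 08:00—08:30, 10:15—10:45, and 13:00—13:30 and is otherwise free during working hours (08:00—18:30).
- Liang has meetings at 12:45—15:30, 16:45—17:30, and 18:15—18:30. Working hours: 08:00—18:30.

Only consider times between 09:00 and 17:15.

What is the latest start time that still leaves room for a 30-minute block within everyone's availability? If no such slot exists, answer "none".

Mina free within 08:00–18:30: 08:30–10:15, 10:45–13:00, 13:30–18:30.
Liang free within 08:00–18:30: 08:00–12:45, 15:30–16:45, 17:30–18:15.
Freya ∩ Oksana: 08:00–10:15, 11:15–11:45, 12:00–12:15, 13:00–13:15, 14:30–15:45.
Freya ∩ Oksana ∩ Mina: 08:30–10:15, 11:15–11:45, 12:00–12:15, 14:30–15:45.
Freya ∩ Oksana ∩ Mina ∩ Liang: 08:30–10:15, 11:15–11:45, 12:00–12:15, 15:30–15:45.
Restricted to 09:00–17:15: 09:00–10:15, 11:15–11:45, 12:00–12:15, 15:30–15:45.
Windows ≥ 30 min: 09:00–10:15, 11:15–11:45.
Latest start in the last window 11:15–11:45 is 11:45 − 30 min = 11:15.

11:15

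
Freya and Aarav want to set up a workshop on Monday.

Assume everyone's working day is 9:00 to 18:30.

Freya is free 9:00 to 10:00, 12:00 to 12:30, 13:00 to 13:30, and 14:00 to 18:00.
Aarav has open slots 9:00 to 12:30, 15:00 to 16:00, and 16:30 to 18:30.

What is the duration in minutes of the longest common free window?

90 minutes

Freya ∩ Aarav: 09:00–10:00, 12:00–12:30, 15:00–16:00, 16:30–18:00.
Common window lengths: 60, 30, 60, 90 min; longest is 90.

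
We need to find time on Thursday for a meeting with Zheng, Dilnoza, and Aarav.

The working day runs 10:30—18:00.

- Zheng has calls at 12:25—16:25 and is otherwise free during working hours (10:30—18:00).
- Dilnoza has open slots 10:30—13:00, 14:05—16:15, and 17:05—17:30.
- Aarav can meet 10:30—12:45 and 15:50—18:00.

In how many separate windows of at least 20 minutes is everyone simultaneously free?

Zheng free within 10:30–18:00: 10:30–12:25, 16:25–18:00.
Zheng ∩ Dilnoza: 10:30–12:25, 17:05–17:30.
Zheng ∩ Dilnoza ∩ Aarav: 10:30–12:25, 17:05–17:30.
Windows ≥ 20 min: 10:30–12:25, 17:05–17:30.
That's 2 windows.

2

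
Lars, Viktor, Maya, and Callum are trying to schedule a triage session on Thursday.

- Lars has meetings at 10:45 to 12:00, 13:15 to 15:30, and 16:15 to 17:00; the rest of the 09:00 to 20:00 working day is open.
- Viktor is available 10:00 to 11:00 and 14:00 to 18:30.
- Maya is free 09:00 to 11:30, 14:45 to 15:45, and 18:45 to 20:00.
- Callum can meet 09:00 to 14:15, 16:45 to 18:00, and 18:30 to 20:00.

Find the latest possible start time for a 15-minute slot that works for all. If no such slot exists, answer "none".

Lars free within 09:00–20:00: 09:00–10:45, 12:00–13:15, 15:30–16:15, 17:00–20:00.
Lars ∩ Viktor: 10:00–10:45, 15:30–16:15, 17:00–18:30.
Lars ∩ Viktor ∩ Maya: 10:00–10:45, 15:30–15:45.
Lars ∩ Viktor ∩ Maya ∩ Callum: 10:00–10:45.
Windows ≥ 15 min: 10:00–10:45.
Latest start in the last window 10:00–10:45 is 10:45 − 15 min = 10:30.

10:30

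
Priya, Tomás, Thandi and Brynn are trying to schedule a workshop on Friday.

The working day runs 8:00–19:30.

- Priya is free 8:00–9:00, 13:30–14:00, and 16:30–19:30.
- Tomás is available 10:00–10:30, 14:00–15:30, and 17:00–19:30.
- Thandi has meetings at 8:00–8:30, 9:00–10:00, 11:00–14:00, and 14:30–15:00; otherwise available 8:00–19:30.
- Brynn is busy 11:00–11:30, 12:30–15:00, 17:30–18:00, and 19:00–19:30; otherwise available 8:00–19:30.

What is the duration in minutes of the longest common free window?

Thandi free within 08:00–19:30: 08:30–09:00, 10:00–11:00, 14:00–14:30, 15:00–19:30.
Brynn free within 08:00–19:30: 08:00–11:00, 11:30–12:30, 15:00–17:30, 18:00–19:00.
Priya ∩ Tomás: 17:00–19:30.
Priya ∩ Tomás ∩ Thandi: 17:00–19:30.
Priya ∩ Tomás ∩ Thandi ∩ Brynn: 17:00–17:30, 18:00–19:00.
Common window lengths: 30, 60 min; longest is 60.

60 minutes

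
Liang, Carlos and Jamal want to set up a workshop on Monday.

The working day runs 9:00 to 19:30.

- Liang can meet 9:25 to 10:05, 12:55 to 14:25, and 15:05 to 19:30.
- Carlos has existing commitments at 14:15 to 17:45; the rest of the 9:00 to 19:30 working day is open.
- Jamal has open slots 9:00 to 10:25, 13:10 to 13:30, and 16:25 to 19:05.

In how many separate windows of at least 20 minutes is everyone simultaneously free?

3

Carlos free within 09:00–19:30: 09:00–14:15, 17:45–19:30.
Liang ∩ Carlos: 09:25–10:05, 12:55–14:15, 17:45–19:30.
Liang ∩ Carlos ∩ Jamal: 09:25–10:05, 13:10–13:30, 17:45–19:05.
Windows ≥ 20 min: 09:25–10:05, 13:10–13:30, 17:45–19:05.
That's 3 windows.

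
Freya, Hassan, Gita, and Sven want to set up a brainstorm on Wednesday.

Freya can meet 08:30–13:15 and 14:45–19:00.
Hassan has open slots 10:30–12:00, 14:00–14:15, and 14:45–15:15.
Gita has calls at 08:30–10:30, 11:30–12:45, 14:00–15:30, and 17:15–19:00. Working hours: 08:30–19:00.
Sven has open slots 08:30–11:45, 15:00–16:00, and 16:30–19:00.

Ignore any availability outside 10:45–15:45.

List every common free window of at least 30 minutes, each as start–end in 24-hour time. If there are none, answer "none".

10:45–11:30

Gita free within 08:30–19:00: 10:30–11:30, 12:45–14:00, 15:30–17:15.
Freya ∩ Hassan: 10:30–12:00, 14:45–15:15.
Freya ∩ Hassan ∩ Gita: 10:30–11:30.
Freya ∩ Hassan ∩ Gita ∩ Sven: 10:30–11:30.
Restricted to 10:45–15:45: 10:45–11:30.
Windows ≥ 30 min: 10:45–11:30.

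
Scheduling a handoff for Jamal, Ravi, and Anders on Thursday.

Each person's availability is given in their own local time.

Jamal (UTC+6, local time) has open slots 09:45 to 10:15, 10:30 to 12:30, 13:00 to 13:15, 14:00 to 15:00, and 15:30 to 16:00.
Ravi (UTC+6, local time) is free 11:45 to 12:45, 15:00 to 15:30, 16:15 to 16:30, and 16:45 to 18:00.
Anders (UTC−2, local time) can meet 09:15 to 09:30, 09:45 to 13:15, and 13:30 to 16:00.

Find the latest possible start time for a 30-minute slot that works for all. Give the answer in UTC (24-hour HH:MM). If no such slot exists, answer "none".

none

Jamal → UTC: 03:45–04:15, 04:30–06:30, 07:00–07:15, 08:00–09:00, 09:30–10:00.
Ravi → UTC: 05:45–06:45, 09:00–09:30, 10:15–10:30, 10:45–12:00.
Anders → UTC: 11:15–11:30, 11:45–15:15, 15:30–18:00.
Jamal ∩ Ravi: 05:45–06:30.
Jamal ∩ Ravi ∩ Anders: (none).
Windows ≥ 30 min: (none).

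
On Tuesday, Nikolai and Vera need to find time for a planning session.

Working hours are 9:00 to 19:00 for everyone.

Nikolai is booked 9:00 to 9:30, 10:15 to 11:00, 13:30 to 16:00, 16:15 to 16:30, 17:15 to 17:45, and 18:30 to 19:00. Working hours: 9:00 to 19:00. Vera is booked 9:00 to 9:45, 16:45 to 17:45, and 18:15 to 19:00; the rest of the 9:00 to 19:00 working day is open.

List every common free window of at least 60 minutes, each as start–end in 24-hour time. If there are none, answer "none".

Nikolai free within 09:00–19:00: 09:30–10:15, 11:00–13:30, 16:00–16:15, 16:30–17:15, 17:45–18:30.
Vera free within 09:00–19:00: 09:45–16:45, 17:45–18:15.
Nikolai ∩ Vera: 09:45–10:15, 11:00–13:30, 16:00–16:15, 16:30–16:45, 17:45–18:15.
Windows ≥ 60 min: 11:00–13:30.

11:00–13:30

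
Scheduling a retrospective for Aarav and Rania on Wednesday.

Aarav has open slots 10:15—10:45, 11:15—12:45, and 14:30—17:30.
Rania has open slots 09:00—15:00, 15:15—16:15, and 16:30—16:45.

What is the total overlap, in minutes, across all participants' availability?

225 minutes

Aarav ∩ Rania: 10:15–10:45, 11:15–12:45, 14:30–15:00, 15:15–16:15, 16:30–16:45.
Total common minutes: 30 + 90 + 30 + 60 + 15 = 225.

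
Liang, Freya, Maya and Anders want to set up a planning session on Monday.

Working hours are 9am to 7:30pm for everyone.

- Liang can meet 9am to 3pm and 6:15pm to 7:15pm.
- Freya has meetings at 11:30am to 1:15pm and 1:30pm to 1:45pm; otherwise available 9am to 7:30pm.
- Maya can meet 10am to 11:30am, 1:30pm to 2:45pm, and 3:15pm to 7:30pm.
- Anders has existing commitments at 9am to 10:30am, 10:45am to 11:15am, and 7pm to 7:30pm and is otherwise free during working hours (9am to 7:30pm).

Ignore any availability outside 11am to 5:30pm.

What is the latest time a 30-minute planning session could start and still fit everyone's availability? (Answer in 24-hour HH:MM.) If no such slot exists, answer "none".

14:15

Freya free within 09:00–19:30: 09:00–11:30, 13:15–13:30, 13:45–19:30.
Anders free within 09:00–19:30: 10:30–10:45, 11:15–19:00.
Liang ∩ Freya: 09:00–11:30, 13:15–13:30, 13:45–15:00, 18:15–19:15.
Liang ∩ Freya ∩ Maya: 10:00–11:30, 13:45–14:45, 18:15–19:15.
Liang ∩ Freya ∩ Maya ∩ Anders: 10:30–10:45, 11:15–11:30, 13:45–14:45, 18:15–19:00.
Restricted to 11:00–17:30: 11:15–11:30, 13:45–14:45.
Windows ≥ 30 min: 13:45–14:45.
Latest start in the last window 13:45–14:45 is 14:45 − 30 min = 14:15.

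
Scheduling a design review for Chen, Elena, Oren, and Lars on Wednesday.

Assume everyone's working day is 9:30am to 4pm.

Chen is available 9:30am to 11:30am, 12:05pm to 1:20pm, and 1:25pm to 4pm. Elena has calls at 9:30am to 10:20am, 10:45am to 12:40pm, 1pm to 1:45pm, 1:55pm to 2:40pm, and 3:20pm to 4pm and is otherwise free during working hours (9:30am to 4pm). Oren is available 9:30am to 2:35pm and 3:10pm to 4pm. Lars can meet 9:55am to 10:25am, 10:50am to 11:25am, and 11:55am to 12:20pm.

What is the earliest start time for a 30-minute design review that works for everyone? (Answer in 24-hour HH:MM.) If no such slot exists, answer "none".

none

Elena free within 09:30–16:00: 10:20–10:45, 12:40–13:00, 13:45–13:55, 14:40–15:20.
Chen ∩ Elena: 10:20–10:45, 12:40–13:00, 13:45–13:55, 14:40–15:20.
Chen ∩ Elena ∩ Oren: 10:20–10:45, 12:40–13:00, 13:45–13:55, 15:10–15:20.
Chen ∩ Elena ∩ Oren ∩ Lars: 10:20–10:25.
Windows ≥ 30 min: (none).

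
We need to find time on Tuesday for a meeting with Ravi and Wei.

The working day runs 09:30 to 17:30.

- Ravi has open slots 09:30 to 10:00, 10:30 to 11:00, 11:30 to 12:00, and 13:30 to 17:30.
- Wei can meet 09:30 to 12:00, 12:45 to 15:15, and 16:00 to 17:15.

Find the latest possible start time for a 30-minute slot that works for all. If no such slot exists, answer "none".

16:45

Ravi ∩ Wei: 09:30–10:00, 10:30–11:00, 11:30–12:00, 13:30–15:15, 16:00–17:15.
Windows ≥ 30 min: 09:30–10:00, 10:30–11:00, 11:30–12:00, 13:30–15:15, 16:00–17:15.
Latest start in the last window 16:00–17:15 is 17:15 − 30 min = 16:45.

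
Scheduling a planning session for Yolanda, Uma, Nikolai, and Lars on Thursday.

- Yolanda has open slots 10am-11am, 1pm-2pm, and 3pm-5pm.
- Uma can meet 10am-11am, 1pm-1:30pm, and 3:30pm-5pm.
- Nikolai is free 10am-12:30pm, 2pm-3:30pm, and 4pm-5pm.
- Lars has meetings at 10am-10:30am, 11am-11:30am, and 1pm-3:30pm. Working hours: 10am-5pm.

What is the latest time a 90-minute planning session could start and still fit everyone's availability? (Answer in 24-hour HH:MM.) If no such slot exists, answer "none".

Lars free within 10:00–17:00: 10:30–11:00, 11:30–13:00, 15:30–17:00.
Yolanda ∩ Uma: 10:00–11:00, 13:00–13:30, 15:30–17:00.
Yolanda ∩ Uma ∩ Nikolai: 10:00–11:00, 16:00–17:00.
Yolanda ∩ Uma ∩ Nikolai ∩ Lars: 10:30–11:00, 16:00–17:00.
Windows ≥ 90 min: (none).

none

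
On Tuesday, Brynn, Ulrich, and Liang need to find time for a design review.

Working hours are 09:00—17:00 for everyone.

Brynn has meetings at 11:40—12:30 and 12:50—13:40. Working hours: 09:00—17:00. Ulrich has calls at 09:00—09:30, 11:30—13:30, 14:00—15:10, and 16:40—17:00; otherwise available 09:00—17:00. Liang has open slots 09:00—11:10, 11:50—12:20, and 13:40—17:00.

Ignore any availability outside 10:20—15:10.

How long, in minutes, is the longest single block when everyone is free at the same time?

Brynn free within 09:00–17:00: 09:00–11:40, 12:30–12:50, 13:40–17:00.
Ulrich free within 09:00–17:00: 09:30–11:30, 13:30–14:00, 15:10–16:40.
Brynn ∩ Ulrich: 09:30–11:30, 13:40–14:00, 15:10–16:40.
Brynn ∩ Ulrich ∩ Liang: 09:30–11:10, 13:40–14:00, 15:10–16:40.
Restricted to 10:20–15:10: 10:20–11:10, 13:40–14:00.
Common window lengths: 50, 20 min; longest is 50.

50 minutes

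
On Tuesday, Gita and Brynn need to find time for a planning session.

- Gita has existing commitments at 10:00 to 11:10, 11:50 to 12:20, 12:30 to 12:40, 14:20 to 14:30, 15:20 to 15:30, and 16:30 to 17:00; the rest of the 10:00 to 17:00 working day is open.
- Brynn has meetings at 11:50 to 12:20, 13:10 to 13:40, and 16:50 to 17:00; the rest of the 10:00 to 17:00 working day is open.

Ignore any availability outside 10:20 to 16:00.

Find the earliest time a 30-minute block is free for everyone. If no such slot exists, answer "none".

Gita free within 10:00–17:00: 11:10–11:50, 12:20–12:30, 12:40–14:20, 14:30–15:20, 15:30–16:30.
Brynn free within 10:00–17:00: 10:00–11:50, 12:20–13:10, 13:40–16:50.
Gita ∩ Brynn: 11:10–11:50, 12:20–12:30, 12:40–13:10, 13:40–14:20, 14:30–15:20, 15:30–16:30.
Restricted to 10:20–16:00: 11:10–11:50, 12:20–12:30, 12:40–13:10, 13:40–14:20, 14:30–15:20, 15:30–16:00.
Windows ≥ 30 min: 11:10–11:50, 12:40–13:10, 13:40–14:20, 14:30–15:20, 15:30–16:00.
Earliest such window starts at 11:10.

11:10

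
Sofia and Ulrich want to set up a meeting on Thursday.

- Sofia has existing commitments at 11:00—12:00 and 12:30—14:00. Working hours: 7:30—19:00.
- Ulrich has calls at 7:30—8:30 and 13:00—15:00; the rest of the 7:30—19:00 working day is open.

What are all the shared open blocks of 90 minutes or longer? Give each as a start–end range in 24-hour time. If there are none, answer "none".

08:30–11:00, 15:00–19:00

Sofia free within 07:30–19:00: 07:30–11:00, 12:00–12:30, 14:00–19:00.
Ulrich free within 07:30–19:00: 08:30–13:00, 15:00–19:00.
Sofia ∩ Ulrich: 08:30–11:00, 12:00–12:30, 15:00–19:00.
Windows ≥ 90 min: 08:30–11:00, 15:00–19:00.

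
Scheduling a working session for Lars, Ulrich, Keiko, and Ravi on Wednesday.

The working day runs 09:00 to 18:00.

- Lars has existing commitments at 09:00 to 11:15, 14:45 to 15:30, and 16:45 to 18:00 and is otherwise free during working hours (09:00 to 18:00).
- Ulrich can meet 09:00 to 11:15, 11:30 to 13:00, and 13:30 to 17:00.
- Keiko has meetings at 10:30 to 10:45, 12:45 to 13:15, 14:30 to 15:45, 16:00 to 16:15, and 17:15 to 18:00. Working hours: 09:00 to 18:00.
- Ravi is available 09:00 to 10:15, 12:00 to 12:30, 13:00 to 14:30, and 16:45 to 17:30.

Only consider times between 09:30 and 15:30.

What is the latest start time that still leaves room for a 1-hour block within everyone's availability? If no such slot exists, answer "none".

13:30

Lars free within 09:00–18:00: 11:15–14:45, 15:30–16:45.
Keiko free within 09:00–18:00: 09:00–10:30, 10:45–12:45, 13:15–14:30, 15:45–16:00, 16:15–17:15.
Lars ∩ Ulrich: 11:30–13:00, 13:30–14:45, 15:30–16:45.
Lars ∩ Ulrich ∩ Keiko: 11:30–12:45, 13:30–14:30, 15:45–16:00, 16:15–16:45.
Lars ∩ Ulrich ∩ Keiko ∩ Ravi: 12:00–12:30, 13:30–14:30.
Restricted to 09:30–15:30: 12:00–12:30, 13:30–14:30.
Windows ≥ 60 min: 13:30–14:30.
Latest start in the last window 13:30–14:30 is 14:30 − 60 min = 13:30.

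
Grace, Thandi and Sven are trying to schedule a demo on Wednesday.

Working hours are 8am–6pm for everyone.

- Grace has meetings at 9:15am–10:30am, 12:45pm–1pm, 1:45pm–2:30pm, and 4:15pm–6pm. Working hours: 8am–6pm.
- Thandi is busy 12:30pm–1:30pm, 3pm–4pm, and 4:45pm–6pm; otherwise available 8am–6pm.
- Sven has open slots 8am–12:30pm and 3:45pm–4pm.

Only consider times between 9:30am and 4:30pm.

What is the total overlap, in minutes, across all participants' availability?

120 minutes

Grace free within 08:00–18:00: 08:00–09:15, 10:30–12:45, 13:00–13:45, 14:30–16:15.
Thandi free within 08:00–18:00: 08:00–12:30, 13:30–15:00, 16:00–16:45.
Grace ∩ Thandi: 08:00–09:15, 10:30–12:30, 13:30–13:45, 14:30–15:00, 16:00–16:15.
Grace ∩ Thandi ∩ Sven: 08:00–09:15, 10:30–12:30.
Restricted to 09:30–16:30: 10:30–12:30.
Total common minutes: 120.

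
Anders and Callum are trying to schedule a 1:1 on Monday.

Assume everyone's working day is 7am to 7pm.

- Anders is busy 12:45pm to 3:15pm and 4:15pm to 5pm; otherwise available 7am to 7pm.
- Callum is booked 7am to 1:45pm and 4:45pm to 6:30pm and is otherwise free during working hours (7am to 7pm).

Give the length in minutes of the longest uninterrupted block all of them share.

Anders free within 07:00–19:00: 07:00–12:45, 15:15–16:15, 17:00–19:00.
Callum free within 07:00–19:00: 13:45–16:45, 18:30–19:00.
Anders ∩ Callum: 15:15–16:15, 18:30–19:00.
Common window lengths: 60, 30 min; longest is 60.

60 minutes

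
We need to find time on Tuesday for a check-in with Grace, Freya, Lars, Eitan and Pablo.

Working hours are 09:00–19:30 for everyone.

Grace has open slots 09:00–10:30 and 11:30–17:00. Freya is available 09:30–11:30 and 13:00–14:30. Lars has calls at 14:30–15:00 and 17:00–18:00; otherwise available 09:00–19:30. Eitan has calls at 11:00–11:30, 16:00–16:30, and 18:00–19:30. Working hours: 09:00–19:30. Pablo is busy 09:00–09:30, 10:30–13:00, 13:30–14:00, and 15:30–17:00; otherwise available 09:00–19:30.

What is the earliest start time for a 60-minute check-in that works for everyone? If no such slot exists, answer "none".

09:30

Lars free within 09:00–19:30: 09:00–14:30, 15:00–17:00, 18:00–19:30.
Eitan free within 09:00–19:30: 09:00–11:00, 11:30–16:00, 16:30–18:00.
Pablo free within 09:00–19:30: 09:30–10:30, 13:00–13:30, 14:00–15:30, 17:00–19:30.
Grace ∩ Freya: 09:30–10:30, 13:00–14:30.
Grace ∩ Freya ∩ Lars: 09:30–10:30, 13:00–14:30.
Grace ∩ Freya ∩ Lars ∩ Eitan: 09:30–10:30, 13:00–14:30.
Grace ∩ Freya ∩ Lars ∩ Eitan ∩ Pablo: 09:30–10:30, 13:00–13:30, 14:00–14:30.
Windows ≥ 60 min: 09:30–10:30.
Earliest such window starts at 09:30.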